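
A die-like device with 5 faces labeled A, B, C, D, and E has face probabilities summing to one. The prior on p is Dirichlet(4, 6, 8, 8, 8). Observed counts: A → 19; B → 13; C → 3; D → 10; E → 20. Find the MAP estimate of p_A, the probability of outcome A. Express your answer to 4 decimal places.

MAP estimate of p_A = 0.2340

The posterior is Dirichlet(αᵢ + nᵢ) = Dirichlet(23, 19, 11, 18, 28).
For a Dirichlet(a₁,…,a_K) with all aᵢ > 1, the mode has j-th component (aⱼ − 1)/(Σaᵢ − K).
Here Σaᵢ = 99 and K = 5, so p_A = (23 − 1)/(99 − 5) = 22/94 ≈ 0.2340.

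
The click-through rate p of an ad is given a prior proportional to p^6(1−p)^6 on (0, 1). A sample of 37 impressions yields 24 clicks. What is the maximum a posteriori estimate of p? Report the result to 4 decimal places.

The prior density ∝ p^6(1−p)^6 is the kernel of Beta(7, 7).
Data: 24 successes in 37 trials. The binomial likelihood contributes p^24(1−p)^13, so the posterior is Beta(7+24, 7+13) = Beta(31, 20).
For Beta(a, b) with a, b > 1 the mode is (a−1)/(a+b−2) = 30/49 ≈ 0.6122.

p̂_MAP = 0.6122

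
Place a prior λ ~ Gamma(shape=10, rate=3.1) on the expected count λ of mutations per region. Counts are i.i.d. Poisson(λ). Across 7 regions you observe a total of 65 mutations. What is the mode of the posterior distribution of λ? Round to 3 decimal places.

Σxᵢ = 65, n = 7.
Posterior ∝ λ^9e^(−3.1λ) · λ^65e^(−7λ) = λ^74e^(−10.1λ), i.e. Gamma(shape=75, rate=10.1).
The mode of a Gamma(a, b) with a ≥ 1 (shape–rate) is (a−1)/b = 74/10.1 ≈ 7.327.

λ̂_MAP = 7.327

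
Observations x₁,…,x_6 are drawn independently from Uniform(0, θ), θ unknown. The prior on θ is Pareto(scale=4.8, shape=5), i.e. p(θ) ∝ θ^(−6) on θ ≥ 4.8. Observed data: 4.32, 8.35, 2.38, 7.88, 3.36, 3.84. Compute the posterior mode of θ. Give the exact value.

The Uniform(0, θ) likelihood is θ^(−n) for θ ≥ max(xᵢ), zero otherwise. Here max(xᵢ) = 8.35.
Posterior ∝ θ^(−6) · θ^(−6) = θ^(−12) on θ ≥ max(4.8, 8.35) = 8.35.
This density is strictly decreasing in θ, so the posterior mode lies at the lower boundary of the support.

θ̂_MAP = 8.35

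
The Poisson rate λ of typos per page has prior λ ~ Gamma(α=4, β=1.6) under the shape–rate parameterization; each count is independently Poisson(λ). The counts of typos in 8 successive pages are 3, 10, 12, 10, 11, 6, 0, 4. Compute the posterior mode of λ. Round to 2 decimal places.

λ̂_MAP = 6.15

Σxᵢ = 3+10+12+10+11+6+0+4 = 56, with n = 8.
Posterior ∝ λ^3e^(−1.6λ) · λ^56e^(−8λ) = λ^59e^(−9.6λ), i.e. Gamma(shape=60, rate=9.6).
The mode of a Gamma(a, b) with a ≥ 1 (shape–rate) is (a−1)/b = 59/9.6 ≈ 6.15.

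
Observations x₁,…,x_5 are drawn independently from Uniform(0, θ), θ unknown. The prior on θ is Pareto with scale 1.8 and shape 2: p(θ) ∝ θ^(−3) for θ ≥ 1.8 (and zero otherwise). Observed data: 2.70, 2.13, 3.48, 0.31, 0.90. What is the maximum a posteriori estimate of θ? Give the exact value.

The Uniform(0, θ) likelihood is θ^(−n) for θ ≥ max(xᵢ), zero otherwise. Here max(xᵢ) = 3.48.
Posterior ∝ θ^(−3) · θ^(−5) = θ^(−8) on θ ≥ max(1.8, 3.48) = 3.48.
This density is strictly decreasing in θ, so the posterior mode lies at the lower boundary of the support.

θ̂_MAP = 3.48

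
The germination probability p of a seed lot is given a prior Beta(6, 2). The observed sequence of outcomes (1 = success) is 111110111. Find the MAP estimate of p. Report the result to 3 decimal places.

Prior: Beta(6, 2).
Data: 8 successes in 9 trials (from the sequence). The binomial likelihood contributes p^8(1−p)^1, so the posterior is Beta(6+8, 2+1) = Beta(14, 3).
For Beta(a, b) with a, b > 1 the mode is (a−1)/(a+b−2) = 13/15 ≈ 0.867.

p̂_MAP = 0.867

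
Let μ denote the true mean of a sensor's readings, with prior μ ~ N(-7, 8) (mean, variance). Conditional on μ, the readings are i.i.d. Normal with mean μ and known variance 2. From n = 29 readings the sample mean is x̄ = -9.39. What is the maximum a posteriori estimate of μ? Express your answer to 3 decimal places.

μ̂_MAP = -9.370

n = 29, x̄ = -9.39.
For a Normal prior and Normal likelihood with known variance, the posterior is Normal; its mode equals its mean, the precision-weighted average.
Prior precision 1/σ₀² = 1/8 = 0.125; data precision n/σ² = 29/2 = 14.5.
μ̂ = (0.125·(-7) + 14.5·(-9.39)) / (0.125 + 14.5) = (-137.03)/14.625 = -27406/2925 ≈ -9.370.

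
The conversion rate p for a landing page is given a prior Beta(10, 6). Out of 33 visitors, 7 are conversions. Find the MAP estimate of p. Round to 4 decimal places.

p̂_MAP = 0.3404

Prior: Beta(10, 6).
Data: 7 successes in 33 trials. The binomial likelihood contributes p^7(1−p)^26, so the posterior is Beta(10+7, 6+26) = Beta(17, 32).
For Beta(a, b) with a, b > 1 the mode is (a−1)/(a+b−2) = 16/47 ≈ 0.3404.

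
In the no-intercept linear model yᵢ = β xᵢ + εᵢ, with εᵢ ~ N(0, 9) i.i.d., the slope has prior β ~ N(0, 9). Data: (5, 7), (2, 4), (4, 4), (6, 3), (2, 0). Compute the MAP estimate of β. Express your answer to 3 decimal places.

β̂_MAP = 0.895

log p(β | y) = −Σ(yᵢ − βxᵢ)²/(2·9) − β²/(2·9) + const.
Setting the derivative to zero: Σxᵢ(yᵢ − βxᵢ)/9 − β/9 = 0, so β = Σxᵢyᵢ / (Σxᵢ² + σ²/τ²).
Σxᵢyᵢ = 5·7 + 2·4 + 4·4 + 6·3 + 2·0 = 77; Σxᵢ² = 85; σ²/τ² = 1.
β̂_MAP = 77 / (85 + 1) = 77/86 ≈ 0.895.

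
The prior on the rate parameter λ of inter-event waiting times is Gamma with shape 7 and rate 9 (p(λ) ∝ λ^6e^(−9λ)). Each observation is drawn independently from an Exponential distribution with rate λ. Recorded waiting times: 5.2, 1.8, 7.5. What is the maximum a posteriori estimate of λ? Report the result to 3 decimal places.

λ̂_MAP = 0.383

The Exponential(rate=λ) likelihood is ∝ λ^n e^(−λΣtᵢ). Here n = 3 and Σtᵢ = 5.2 + 1.8 + 7.5 = 14.5.
Posterior ∝ λ^6e^(−9λ) · λ^3e^(−14.5λ) = λ^9e^(−23.5λ), i.e. Gamma(10, 23.5).
Mode = (a−1)/b = 9/23.5 ≈ 0.383.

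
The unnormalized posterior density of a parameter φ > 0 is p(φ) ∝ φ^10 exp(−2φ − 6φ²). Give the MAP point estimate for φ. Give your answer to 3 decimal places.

ℓ'(φ) = 10/φ − 2 − 12φ. Setting this to zero and multiplying by φ: 12φ² + 2φ − 10 = 0.
φ = (−2 + √(2² + 4·12·10)) / (2·12) = (−2 + √484) / 24 = (−2 + 22)/24 = 5/6.
ℓ''(φ) = −10/φ² − 12 < 0, confirming a maximum.

φ̂_MAP = 0.833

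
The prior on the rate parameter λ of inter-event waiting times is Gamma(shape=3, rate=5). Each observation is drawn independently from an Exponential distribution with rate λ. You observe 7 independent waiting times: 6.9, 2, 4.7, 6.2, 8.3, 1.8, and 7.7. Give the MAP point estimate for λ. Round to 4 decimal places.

λ̂_MAP = 0.2113

The Exponential(rate=λ) likelihood is ∝ λ^n e^(−λΣtᵢ). Here n = 7 and Σtᵢ = 6.9 + 2 + 4.7 + 6.2 + 8.3 + 1.8 + 7.7 = 37.6.
Posterior ∝ λ^2e^(−5λ) · λ^7e^(−37.6λ) = λ^9e^(−42.6λ), i.e. Gamma(10, 42.6).
Mode = (a−1)/b = 9/42.6 ≈ 0.2113.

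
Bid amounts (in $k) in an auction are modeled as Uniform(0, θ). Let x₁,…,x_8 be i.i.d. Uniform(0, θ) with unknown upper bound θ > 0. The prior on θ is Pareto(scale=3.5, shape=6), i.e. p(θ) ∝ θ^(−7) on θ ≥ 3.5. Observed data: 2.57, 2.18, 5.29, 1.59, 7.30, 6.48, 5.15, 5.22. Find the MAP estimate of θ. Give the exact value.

θ̂_MAP = 7.30

The Uniform(0, θ) likelihood is θ^(−n) for θ ≥ max(xᵢ), zero otherwise. Here max(xᵢ) = 7.30.
Posterior ∝ θ^(−7) · θ^(−8) = θ^(−15) on θ ≥ max(3.5, 7.30) = 7.30.
This density is strictly decreasing in θ, so the posterior mode lies at the lower boundary of the support.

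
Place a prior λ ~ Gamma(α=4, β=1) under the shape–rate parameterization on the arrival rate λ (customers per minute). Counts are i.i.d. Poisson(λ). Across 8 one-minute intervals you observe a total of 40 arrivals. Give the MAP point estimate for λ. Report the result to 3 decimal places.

Σxᵢ = 40, n = 8.
Posterior ∝ λ^3e^(−1λ) · λ^40e^(−8λ) = λ^43e^(−9λ), i.e. Gamma(shape=44, rate=9).
The mode of a Gamma(a, b) with a ≥ 1 (shape–rate) is (a−1)/b = 43/9 ≈ 4.778.

λ̂_MAP = 4.778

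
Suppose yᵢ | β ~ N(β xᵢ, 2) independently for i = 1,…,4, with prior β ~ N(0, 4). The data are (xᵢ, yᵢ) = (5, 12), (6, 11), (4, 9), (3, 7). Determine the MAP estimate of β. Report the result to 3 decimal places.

log p(β | y) = −Σ(yᵢ − βxᵢ)²/(2·2) − β²/(2·4) + const.
Setting the derivative to zero: Σxᵢ(yᵢ − βxᵢ)/2 − β/4 = 0, so β = Σxᵢyᵢ / (Σxᵢ² + σ²/τ²).
Σxᵢyᵢ = 5·12 + 6·11 + 4·9 + 3·7 = 183; Σxᵢ² = 86; σ²/τ² = 0.5.
β̂_MAP = 183 / (86 + 0.5) = 183/86.5 ≈ 2.116.

β̂_MAP = 2.116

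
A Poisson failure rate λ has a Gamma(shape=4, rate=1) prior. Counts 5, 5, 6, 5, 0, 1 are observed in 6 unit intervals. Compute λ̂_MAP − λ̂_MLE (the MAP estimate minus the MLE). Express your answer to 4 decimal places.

Σxᵢ = 22. Posterior is Gamma(26, 7); MAP = (26−1)/7 = 25/7 ≈ 3.57143.
MLE = x̄ = 22/6 ≈ 3.66667.
Difference = 25/7 − 22/6 = -2/21 ≈ -0.0952.

MAP − MLE = -0.0952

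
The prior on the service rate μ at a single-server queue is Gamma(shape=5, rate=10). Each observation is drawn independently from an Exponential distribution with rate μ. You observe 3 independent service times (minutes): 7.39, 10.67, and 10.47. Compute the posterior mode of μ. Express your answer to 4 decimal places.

μ̂_MAP = 0.1817

The Exponential(rate=μ) likelihood is ∝ μ^n e^(−μΣtᵢ). Here n = 3 and Σtᵢ = 7.39 + 10.67 + 10.47 = 28.53.
Posterior ∝ μ^4e^(−10μ) · μ^3e^(−28.53μ) = μ^7e^(−38.53μ), i.e. Gamma(8, 38.53).
Mode = (a−1)/b = 7/38.53 ≈ 0.1817.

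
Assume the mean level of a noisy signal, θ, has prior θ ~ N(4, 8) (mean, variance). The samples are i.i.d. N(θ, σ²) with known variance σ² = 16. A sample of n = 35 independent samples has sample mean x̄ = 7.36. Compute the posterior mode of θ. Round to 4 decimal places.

θ̂_MAP = 7.1784

n = 35, x̄ = 7.36.
For a Normal prior and Normal likelihood with known variance, the posterior is Normal; its mode equals its mean, the precision-weighted average.
Prior precision 1/σ₀² = 1/8 = 0.125; data precision n/σ² = 35/16 = 2.1875.
θ̂ = (0.125·4 + 2.1875·7.36) / (0.125 + 2.1875) = 16.6/2.3125 = 1328/185 ≈ 7.1784.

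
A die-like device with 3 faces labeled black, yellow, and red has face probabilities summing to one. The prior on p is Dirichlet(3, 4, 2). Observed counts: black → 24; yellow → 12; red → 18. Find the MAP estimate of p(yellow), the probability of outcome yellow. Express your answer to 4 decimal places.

MAP estimate of p(yellow) = 0.2500

The posterior is Dirichlet(αᵢ + nᵢ) = Dirichlet(27, 16, 20).
For a Dirichlet(a₁,…,a_K) with all aᵢ > 1, the mode has j-th component (aⱼ − 1)/(Σaᵢ − K).
Here Σaᵢ = 63 and K = 3, so p(yellow) = (16 − 1)/(63 − 3) = 15/60 ≈ 0.2500.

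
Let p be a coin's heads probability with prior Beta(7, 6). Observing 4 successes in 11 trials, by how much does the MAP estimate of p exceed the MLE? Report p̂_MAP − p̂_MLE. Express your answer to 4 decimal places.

Posterior is Beta(11, 13); MAP = (11−1)/(24−2) = 10/22 ≈ 0.45455.
MLE ignores the prior: p̂_MLE = k/n = 4/11 ≈ 0.36364.
Difference = 10/22 − 4/11 = 1/11 ≈ 0.0909.

MAP − MLE = 0.0909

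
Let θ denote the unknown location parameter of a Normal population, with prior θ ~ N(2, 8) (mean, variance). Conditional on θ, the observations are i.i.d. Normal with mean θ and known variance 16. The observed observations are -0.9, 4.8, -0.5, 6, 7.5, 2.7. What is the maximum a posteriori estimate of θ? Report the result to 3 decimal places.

n = 6; x̄ = ((-0.9) + 4.8 + (-0.5) + 6 + 7.5 + 2.7)/6 = 19.6/6 = 49/15 ≈ 3.2667.
For a Normal prior and Normal likelihood with known variance, the posterior is Normal; its mode equals its mean, the precision-weighted average.
Prior precision 1/σ₀² = 1/8 = 0.125; data precision n/σ² = 6/16 = 0.375.
θ̂ = (0.125·2 + 0.375·(49/15)) / (0.125 + 0.375) = 1.475/0.5 = 2.950.

θ̂_MAP = 2.950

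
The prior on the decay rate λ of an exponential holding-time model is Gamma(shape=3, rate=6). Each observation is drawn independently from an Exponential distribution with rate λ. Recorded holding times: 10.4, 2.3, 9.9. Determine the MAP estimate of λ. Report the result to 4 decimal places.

The Exponential(rate=λ) likelihood is ∝ λ^n e^(−λΣtᵢ). Here n = 3 and Σtᵢ = 10.4 + 2.3 + 9.9 = 22.6.
Posterior ∝ λ^2e^(−6λ) · λ^3e^(−22.6λ) = λ^5e^(−28.6λ), i.e. Gamma(6, 28.6).
Mode = (a−1)/b = 5/28.6 ≈ 0.1748.

λ̂_MAP = 0.1748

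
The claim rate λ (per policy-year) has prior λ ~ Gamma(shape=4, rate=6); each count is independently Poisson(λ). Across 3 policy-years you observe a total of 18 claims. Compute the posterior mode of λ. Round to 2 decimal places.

λ̂_MAP = 2.33

Σxᵢ = 18, n = 3.
Posterior ∝ λ^3e^(−6λ) · λ^18e^(−3λ) = λ^21e^(−9λ), i.e. Gamma(shape=22, rate=9).
The mode of a Gamma(a, b) with a ≥ 1 (shape–rate) is (a−1)/b = 21/9 ≈ 2.33.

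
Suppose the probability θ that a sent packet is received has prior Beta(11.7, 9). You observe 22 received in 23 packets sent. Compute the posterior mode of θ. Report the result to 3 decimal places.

Prior: Beta(11.7, 9).
Data: 22 successes in 23 trials. The binomial likelihood contributes θ^22(1−θ)^1, so the posterior is Beta(11.7+22, 9+1) = Beta(33.7, 10).
For Beta(a, b) with a, b > 1 the mode is (a−1)/(a+b−2) = 32.7/41.7 ≈ 0.784.

θ̂_MAP = 0.784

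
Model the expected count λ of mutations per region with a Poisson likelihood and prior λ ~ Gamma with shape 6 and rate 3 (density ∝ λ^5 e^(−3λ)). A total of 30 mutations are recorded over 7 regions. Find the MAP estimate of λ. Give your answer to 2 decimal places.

Σxᵢ = 30, n = 7.
Posterior ∝ λ^5e^(−3λ) · λ^30e^(−7λ) = λ^35e^(−10λ), i.e. Gamma(shape=36, rate=10).
The mode of a Gamma(a, b) with a ≥ 1 (shape–rate) is (a−1)/b = 35/10 ≈ 3.50.

λ̂_MAP = 3.50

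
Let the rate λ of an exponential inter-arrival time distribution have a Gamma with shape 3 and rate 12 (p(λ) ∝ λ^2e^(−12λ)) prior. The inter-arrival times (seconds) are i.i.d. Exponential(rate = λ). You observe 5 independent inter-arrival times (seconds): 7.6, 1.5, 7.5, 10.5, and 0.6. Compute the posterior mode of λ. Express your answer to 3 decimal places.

The Exponential(rate=λ) likelihood is ∝ λ^n e^(−λΣtᵢ). Here n = 5 and Σtᵢ = 7.6 + 1.5 + 7.5 + 10.5 + 0.6 = 27.7.
Posterior ∝ λ^2e^(−12λ) · λ^5e^(−27.7λ) = λ^7e^(−39.7λ), i.e. Gamma(8, 39.7).
Mode = (a−1)/b = 7/39.7 ≈ 0.176.

λ̂_MAP = 0.176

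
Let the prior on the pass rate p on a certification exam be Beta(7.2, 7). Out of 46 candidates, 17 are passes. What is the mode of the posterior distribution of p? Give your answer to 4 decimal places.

Prior: Beta(7.2, 7).
Data: 17 successes in 46 trials. The binomial likelihood contributes p^17(1−p)^29, so the posterior is Beta(7.2+17, 7+29) = Beta(24.2, 36).
For Beta(a, b) with a, b > 1 the mode is (a−1)/(a+b−2) = 23.2/58.2 ≈ 0.3986.

p̂_MAP = 0.3986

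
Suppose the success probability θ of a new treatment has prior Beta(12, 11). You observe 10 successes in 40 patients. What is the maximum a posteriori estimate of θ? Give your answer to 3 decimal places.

θ̂_MAP = 0.344

Prior: Beta(12, 11).
Data: 10 successes in 40 trials. The binomial likelihood contributes θ^10(1−θ)^30, so the posterior is Beta(12+10, 11+30) = Beta(22, 41).
For Beta(a, b) with a, b > 1 the mode is (a−1)/(a+b−2) = 21/61 ≈ 0.344.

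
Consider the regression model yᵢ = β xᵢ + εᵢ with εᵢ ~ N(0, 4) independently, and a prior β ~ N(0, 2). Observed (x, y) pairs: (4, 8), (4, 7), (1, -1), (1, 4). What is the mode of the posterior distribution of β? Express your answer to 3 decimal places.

β̂_MAP = 1.750

log p(β | y) = −Σ(yᵢ − βxᵢ)²/(2·4) − β²/(2·2) + const.
Setting the derivative to zero: Σxᵢ(yᵢ − βxᵢ)/4 − β/2 = 0, so β = Σxᵢyᵢ / (Σxᵢ² + σ²/τ²).
Σxᵢyᵢ = 4·8 + 4·7 + 1·(-1) + 1·4 = 63; Σxᵢ² = 34; σ²/τ² = 2.
β̂_MAP = 63 / (34 + 2) = 63/36 ≈ 1.750.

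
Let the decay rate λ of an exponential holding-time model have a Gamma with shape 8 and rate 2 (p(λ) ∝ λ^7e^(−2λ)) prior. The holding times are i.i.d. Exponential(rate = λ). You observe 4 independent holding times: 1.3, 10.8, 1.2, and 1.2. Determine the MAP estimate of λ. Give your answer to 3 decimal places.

λ̂_MAP = 0.667

The Exponential(rate=λ) likelihood is ∝ λ^n e^(−λΣtᵢ). Here n = 4 and Σtᵢ = 1.3 + 10.8 + 1.2 + 1.2 = 14.5.
Posterior ∝ λ^7e^(−2λ) · λ^4e^(−14.5λ) = λ^11e^(−16.5λ), i.e. Gamma(12, 16.5).
Mode = (a−1)/b = 11/16.5 ≈ 0.667.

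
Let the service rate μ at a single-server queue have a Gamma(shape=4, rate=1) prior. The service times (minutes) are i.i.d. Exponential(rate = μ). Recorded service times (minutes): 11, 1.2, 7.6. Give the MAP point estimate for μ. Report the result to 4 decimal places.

μ̂_MAP = 0.2885

The Exponential(rate=μ) likelihood is ∝ μ^n e^(−μΣtᵢ). Here n = 3 and Σtᵢ = 11 + 1.2 + 7.6 = 19.8.
Posterior ∝ μ^3e^(−1μ) · μ^3e^(−19.8μ) = μ^6e^(−20.8μ), i.e. Gamma(7, 20.8).
Mode = (a−1)/b = 6/20.8 ≈ 0.2885.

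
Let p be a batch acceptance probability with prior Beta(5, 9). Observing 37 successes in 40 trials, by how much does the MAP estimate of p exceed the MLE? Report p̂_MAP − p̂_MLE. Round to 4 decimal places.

MAP − MLE = -0.1365

Posterior is Beta(42, 12); MAP = (42−1)/(54−2) = 41/52 ≈ 0.78846.
MLE ignores the prior: p̂_MLE = k/n = 37/40 ≈ 0.92500.
Difference = 41/52 − 37/40 = -71/520 ≈ -0.1365.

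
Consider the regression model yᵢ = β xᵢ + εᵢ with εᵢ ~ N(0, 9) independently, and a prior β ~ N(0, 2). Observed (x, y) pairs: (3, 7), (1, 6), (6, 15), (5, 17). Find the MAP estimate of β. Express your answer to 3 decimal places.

log p(β | y) = −Σ(yᵢ − βxᵢ)²/(2·9) − β²/(2·2) + const.
Setting the derivative to zero: Σxᵢ(yᵢ − βxᵢ)/9 − β/2 = 0, so β = Σxᵢyᵢ / (Σxᵢ² + σ²/τ²).
Σxᵢyᵢ = 3·7 + 1·6 + 6·15 + 5·17 = 202; Σxᵢ² = 71; σ²/τ² = 4.5.
β̂_MAP = 202 / (71 + 4.5) = 202/75.5 ≈ 2.675.

β̂_MAP = 2.675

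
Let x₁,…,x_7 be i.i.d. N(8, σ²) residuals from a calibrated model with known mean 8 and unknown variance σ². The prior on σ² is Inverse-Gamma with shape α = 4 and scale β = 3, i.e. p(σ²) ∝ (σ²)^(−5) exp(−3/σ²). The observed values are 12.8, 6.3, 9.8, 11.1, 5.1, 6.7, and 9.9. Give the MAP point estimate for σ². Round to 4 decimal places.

σ̂²_MAP = 3.4406

Sum of squared deviations about the known mean: SS = (12.8−8)² + (6.3−8)² + (9.8−8)² + (11.1−8)² + (5.1−8)² + (6.7−8)² + (9.9−8)² = 52.49.
The Normal likelihood contributes (σ²)^(−n/2) exp(−SS/(2σ²)), so the posterior is Inverse-Gamma(α + n/2, β + SS/2) = Inverse-Gamma(7.5, 29.245).
The mode of Inverse-Gamma(a, b) is b/(a+1) = 29.245/8.5 ≈ 3.4406.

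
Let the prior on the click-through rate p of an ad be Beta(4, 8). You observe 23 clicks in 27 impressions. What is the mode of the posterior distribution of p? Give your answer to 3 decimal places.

p̂_MAP = 0.703

Prior: Beta(4, 8).
Data: 23 successes in 27 trials. The binomial likelihood contributes p^23(1−p)^4, so the posterior is Beta(4+23, 8+4) = Beta(27, 12).
For Beta(a, b) with a, b > 1 the mode is (a−1)/(a+b−2) = 26/37 ≈ 0.703.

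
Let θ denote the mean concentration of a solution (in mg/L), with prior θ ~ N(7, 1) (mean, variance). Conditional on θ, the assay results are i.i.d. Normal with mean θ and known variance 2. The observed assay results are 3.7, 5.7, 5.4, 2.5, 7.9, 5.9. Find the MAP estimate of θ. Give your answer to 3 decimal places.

n = 6; x̄ = (3.7 + 5.7 + 5.4 + 2.5 + 7.9 + 5.9)/6 = 31.1/6 = 311/60 ≈ 5.1833.
For a Normal prior and Normal likelihood with known variance, the posterior is Normal; its mode equals its mean, the precision-weighted average.
Prior precision 1/σ₀² = 1/1 = 1; data precision n/σ² = 6/2 = 3.
θ̂ = (1·7 + 3·(311/60)) / (1 + 3) = 22.55/4 = 5.6375 ≈ 5.638.

θ̂_MAP = 5.638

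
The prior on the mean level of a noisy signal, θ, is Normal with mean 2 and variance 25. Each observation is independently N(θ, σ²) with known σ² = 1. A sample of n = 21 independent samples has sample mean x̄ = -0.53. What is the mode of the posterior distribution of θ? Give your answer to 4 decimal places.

n = 21, x̄ = -0.53.
For a Normal prior and Normal likelihood with known variance, the posterior is Normal; its mode equals its mean, the precision-weighted average.
Prior precision 1/σ₀² = 1/25 = 0.04; data precision n/σ² = 21/1 = 21.
θ̂ = (0.04·2 + 21·(-0.53)) / (0.04 + 21) = (-11.05)/21.04 = -1105/2104 ≈ -0.5252.

θ̂_MAP = -0.5252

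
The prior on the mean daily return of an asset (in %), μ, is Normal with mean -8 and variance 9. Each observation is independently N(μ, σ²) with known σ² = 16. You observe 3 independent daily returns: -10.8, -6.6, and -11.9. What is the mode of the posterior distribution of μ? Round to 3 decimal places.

μ̂_MAP = -9.109

n = 3; x̄ = ((-10.8) + (-6.6) + (-11.9))/3 = -29.3/3 = -293/30 ≈ -9.7667.
For a Normal prior and Normal likelihood with known variance, the posterior is Normal; its mode equals its mean, the precision-weighted average.
Prior precision 1/σ₀² = 1/9; data precision n/σ² = 3/16 = 0.1875.
μ̂ = ((1/9)·(-8) + 0.1875·(-293/30)) / (1/9 + 0.1875) = (-3917/1440)/(43/144) = -3917/430 ≈ -9.109.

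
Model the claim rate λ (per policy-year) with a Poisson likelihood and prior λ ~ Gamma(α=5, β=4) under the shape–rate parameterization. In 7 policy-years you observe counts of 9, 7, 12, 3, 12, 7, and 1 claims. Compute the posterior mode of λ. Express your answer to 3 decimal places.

λ̂_MAP = 5.000

Σxᵢ = 9+7+12+3+12+7+1 = 51, with n = 7.
Posterior ∝ λ^4e^(−4λ) · λ^51e^(−7λ) = λ^55e^(−11λ), i.e. Gamma(shape=56, rate=11).
The mode of a Gamma(a, b) with a ≥ 1 (shape–rate) is (a−1)/b = 55/11 ≈ 5.000.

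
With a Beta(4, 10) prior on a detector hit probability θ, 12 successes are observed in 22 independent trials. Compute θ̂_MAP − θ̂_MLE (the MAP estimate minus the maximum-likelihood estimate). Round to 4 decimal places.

Posterior is Beta(16, 20); MAP = (16−1)/(36−2) = 15/34 ≈ 0.44118.
MLE ignores the prior: θ̂_MLE = k/n = 12/22 ≈ 0.54545.
Difference = 15/34 − 12/22 = -39/374 ≈ -0.1043.

MAP − MLE = -0.1043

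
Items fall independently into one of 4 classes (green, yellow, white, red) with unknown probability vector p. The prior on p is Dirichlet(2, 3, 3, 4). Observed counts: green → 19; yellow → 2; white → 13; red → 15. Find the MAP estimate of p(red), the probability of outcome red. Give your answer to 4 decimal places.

The posterior is Dirichlet(αᵢ + nᵢ) = Dirichlet(21, 5, 16, 19).
For a Dirichlet(a₁,…,a_K) with all aᵢ > 1, the mode has j-th component (aⱼ − 1)/(Σaᵢ − K).
Here Σaᵢ = 61 and K = 4, so p(red) = (19 − 1)/(61 − 4) = 18/57 ≈ 0.3158.

MAP estimate of p(red) = 0.3158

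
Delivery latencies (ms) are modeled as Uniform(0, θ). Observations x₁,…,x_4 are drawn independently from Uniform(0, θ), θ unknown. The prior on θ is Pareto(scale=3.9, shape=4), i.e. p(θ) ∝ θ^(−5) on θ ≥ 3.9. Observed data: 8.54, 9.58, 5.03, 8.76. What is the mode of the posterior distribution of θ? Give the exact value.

θ̂_MAP = 9.58

The Uniform(0, θ) likelihood is θ^(−n) for θ ≥ max(xᵢ), zero otherwise. Here max(xᵢ) = 9.58.
Posterior ∝ θ^(−5) · θ^(−4) = θ^(−9) on θ ≥ max(3.9, 9.58) = 9.58.
This density is strictly decreasing in θ, so the posterior mode lies at the lower boundary of the support.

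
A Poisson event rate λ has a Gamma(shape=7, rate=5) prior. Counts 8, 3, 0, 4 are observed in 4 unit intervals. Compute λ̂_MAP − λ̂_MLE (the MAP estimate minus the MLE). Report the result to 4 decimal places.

MAP − MLE = -1.4167

Σxᵢ = 15. Posterior is Gamma(22, 9); MAP = (22−1)/9 = 21/9 ≈ 2.33333.
MLE = x̄ = 15/4 ≈ 3.75000.
Difference = 21/9 − 15/4 = -17/12 ≈ -1.4167.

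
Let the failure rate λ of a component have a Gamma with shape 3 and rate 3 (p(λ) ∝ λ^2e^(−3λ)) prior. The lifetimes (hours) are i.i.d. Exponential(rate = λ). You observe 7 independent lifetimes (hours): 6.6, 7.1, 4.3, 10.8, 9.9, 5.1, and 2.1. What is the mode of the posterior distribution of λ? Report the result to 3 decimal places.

The Exponential(rate=λ) likelihood is ∝ λ^n e^(−λΣtᵢ). Here n = 7 and Σtᵢ = 6.6 + 7.1 + 4.3 + 10.8 + 9.9 + 5.1 + 2.1 = 45.9.
Posterior ∝ λ^2e^(−3λ) · λ^7e^(−45.9λ) = λ^9e^(−48.9λ), i.e. Gamma(10, 48.9).
Mode = (a−1)/b = 9/48.9 ≈ 0.184.

λ̂_MAP = 0.184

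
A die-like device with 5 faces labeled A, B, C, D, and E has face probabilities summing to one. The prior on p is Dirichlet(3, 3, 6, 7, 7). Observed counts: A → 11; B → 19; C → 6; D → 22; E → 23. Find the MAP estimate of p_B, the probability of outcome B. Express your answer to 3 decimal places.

MAP estimate of p_B = 0.206

The posterior is Dirichlet(αᵢ + nᵢ) = Dirichlet(14, 22, 12, 29, 30).
For a Dirichlet(a₁,…,a_K) with all aᵢ > 1, the mode has j-th component (aⱼ − 1)/(Σaᵢ − K).
Here Σaᵢ = 107 and K = 5, so p_B = (22 − 1)/(107 − 5) = 21/102 ≈ 0.206.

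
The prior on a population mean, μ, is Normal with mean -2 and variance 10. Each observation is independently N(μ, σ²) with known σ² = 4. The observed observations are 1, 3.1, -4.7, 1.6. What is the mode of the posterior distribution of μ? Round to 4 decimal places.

μ̂_MAP = 0.0455

n = 4; x̄ = (1 + 3.1 + (-4.7) + 1.6)/4 = 1/4 = 0.25.
For a Normal prior and Normal likelihood with known variance, the posterior is Normal; its mode equals its mean, the precision-weighted average.
Prior precision 1/σ₀² = 1/10 = 0.1; data precision n/σ² = 4/4 = 1.
μ̂ = (0.1·(-2) + 1·0.25) / (0.1 + 1) = 0.05/1.1 = 1/22 ≈ 0.0455.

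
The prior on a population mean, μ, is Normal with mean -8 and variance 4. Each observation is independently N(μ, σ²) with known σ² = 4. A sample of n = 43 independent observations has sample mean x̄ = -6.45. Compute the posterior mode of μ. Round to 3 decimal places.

μ̂_MAP = -6.485

n = 43, x̄ = -6.45.
For a Normal prior and Normal likelihood with known variance, the posterior is Normal; its mode equals its mean, the precision-weighted average.
Prior precision 1/σ₀² = 1/4 = 0.25; data precision n/σ² = 43/4 = 10.75.
μ̂ = (0.25·(-8) + 10.75·(-6.45)) / (0.25 + 10.75) = (-71.3375)/11 = -5707/880 ≈ -6.485.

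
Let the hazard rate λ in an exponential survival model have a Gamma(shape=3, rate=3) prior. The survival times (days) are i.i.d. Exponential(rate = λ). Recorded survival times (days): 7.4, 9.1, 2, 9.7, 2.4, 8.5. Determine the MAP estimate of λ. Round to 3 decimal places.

The Exponential(rate=λ) likelihood is ∝ λ^n e^(−λΣtᵢ). Here n = 6 and Σtᵢ = 7.4 + 9.1 + 2 + 9.7 + 2.4 + 8.5 = 39.1.
Posterior ∝ λ^2e^(−3λ) · λ^6e^(−39.1λ) = λ^8e^(−42.1λ), i.e. Gamma(9, 42.1).
Mode = (a−1)/b = 8/42.1 ≈ 0.190.

λ̂_MAP = 0.190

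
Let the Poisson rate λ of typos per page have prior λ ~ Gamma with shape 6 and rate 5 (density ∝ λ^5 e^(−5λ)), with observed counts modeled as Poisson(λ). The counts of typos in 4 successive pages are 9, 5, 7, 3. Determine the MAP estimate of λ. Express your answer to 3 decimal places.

Σxᵢ = 9+5+7+3 = 24, with n = 4.
Posterior ∝ λ^5e^(−5λ) · λ^24e^(−4λ) = λ^29e^(−9λ), i.e. Gamma(shape=30, rate=9).
The mode of a Gamma(a, b) with a ≥ 1 (shape–rate) is (a−1)/b = 29/9 ≈ 3.222.

λ̂_MAP = 3.222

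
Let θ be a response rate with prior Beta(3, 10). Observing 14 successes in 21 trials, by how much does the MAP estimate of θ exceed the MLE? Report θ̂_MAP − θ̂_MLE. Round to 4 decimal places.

MAP − MLE = -0.1667

Posterior is Beta(17, 17); MAP = (17−1)/(34−2) = 16/32 ≈ 0.50000.
MLE ignores the prior: θ̂_MLE = k/n = 14/21 ≈ 0.66667.
Difference = 16/32 − 14/21 = -1/6 ≈ -0.1667.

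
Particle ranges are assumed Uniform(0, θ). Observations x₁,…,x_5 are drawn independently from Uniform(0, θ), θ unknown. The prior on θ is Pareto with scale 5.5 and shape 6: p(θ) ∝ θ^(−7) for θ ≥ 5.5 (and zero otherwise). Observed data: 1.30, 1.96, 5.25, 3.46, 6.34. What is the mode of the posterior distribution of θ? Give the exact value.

The Uniform(0, θ) likelihood is θ^(−n) for θ ≥ max(xᵢ), zero otherwise. Here max(xᵢ) = 6.34.
Posterior ∝ θ^(−7) · θ^(−5) = θ^(−12) on θ ≥ max(5.5, 6.34) = 6.34.
This density is strictly decreasing in θ, so the posterior mode lies at the lower boundary of the support.

θ̂_MAP = 6.34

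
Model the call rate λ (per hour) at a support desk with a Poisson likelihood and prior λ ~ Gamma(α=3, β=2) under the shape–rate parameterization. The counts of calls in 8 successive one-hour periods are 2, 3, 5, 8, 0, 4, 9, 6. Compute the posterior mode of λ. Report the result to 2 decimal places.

λ̂_MAP = 3.90

Σxᵢ = 2+3+5+8+0+4+9+6 = 37, with n = 8.
Posterior ∝ λ^2e^(−2λ) · λ^37e^(−8λ) = λ^39e^(−10λ), i.e. Gamma(shape=40, rate=10).
The mode of a Gamma(a, b) with a ≥ 1 (shape–rate) is (a−1)/b = 39/10 ≈ 3.90.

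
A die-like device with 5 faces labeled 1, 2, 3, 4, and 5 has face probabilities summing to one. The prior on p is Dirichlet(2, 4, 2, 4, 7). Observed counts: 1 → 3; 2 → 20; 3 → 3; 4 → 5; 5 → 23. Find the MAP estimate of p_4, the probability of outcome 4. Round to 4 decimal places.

The posterior is Dirichlet(αᵢ + nᵢ) = Dirichlet(5, 24, 5, 9, 30).
For a Dirichlet(a₁,…,a_K) with all aᵢ > 1, the mode has j-th component (aⱼ − 1)/(Σaᵢ − K).
Here Σaᵢ = 73 and K = 5, so p_4 = (9 − 1)/(73 − 5) = 8/68 ≈ 0.1176.

MAP estimate: 0.1176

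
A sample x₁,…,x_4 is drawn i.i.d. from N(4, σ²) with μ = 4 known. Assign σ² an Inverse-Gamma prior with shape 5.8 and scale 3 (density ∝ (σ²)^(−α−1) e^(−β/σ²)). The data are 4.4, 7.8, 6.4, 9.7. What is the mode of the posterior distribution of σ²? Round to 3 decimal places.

Sum of squared deviations about the known mean: SS = (4.4−4)² + (7.8−4)² + (6.4−4)² + (9.7−4)² = 52.85.
The Normal likelihood contributes (σ²)^(−n/2) exp(−SS/(2σ²)), so the posterior is Inverse-Gamma(α + n/2, β + SS/2) = Inverse-Gamma(7.8, 29.425).
The mode of Inverse-Gamma(a, b) is b/(a+1) = 29.425/8.8 ≈ 3.344.

σ̂²_MAP = 3.344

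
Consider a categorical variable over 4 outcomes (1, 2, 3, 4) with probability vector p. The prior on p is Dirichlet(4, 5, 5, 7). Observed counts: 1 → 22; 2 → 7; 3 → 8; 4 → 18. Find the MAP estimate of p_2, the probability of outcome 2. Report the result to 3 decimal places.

MAP estimate: 0.153

The posterior is Dirichlet(αᵢ + nᵢ) = Dirichlet(26, 12, 13, 25).
For a Dirichlet(a₁,…,a_K) with all aᵢ > 1, the mode has j-th component (aⱼ − 1)/(Σaᵢ − K).
Here Σaᵢ = 76 and K = 4, so p_2 = (12 − 1)/(76 − 4) = 11/72 ≈ 0.153.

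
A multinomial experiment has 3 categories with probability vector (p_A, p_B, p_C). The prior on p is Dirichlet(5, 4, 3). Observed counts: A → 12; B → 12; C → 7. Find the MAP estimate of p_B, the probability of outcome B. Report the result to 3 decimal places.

MAP estimate of p_B = 0.375

The posterior is Dirichlet(αᵢ + nᵢ) = Dirichlet(17, 16, 10).
For a Dirichlet(a₁,…,a_K) with all aᵢ > 1, the mode has j-th component (aⱼ − 1)/(Σaᵢ − K).
Here Σaᵢ = 43 and K = 3, so p_B = (16 − 1)/(43 − 3) = 15/40 ≈ 0.375.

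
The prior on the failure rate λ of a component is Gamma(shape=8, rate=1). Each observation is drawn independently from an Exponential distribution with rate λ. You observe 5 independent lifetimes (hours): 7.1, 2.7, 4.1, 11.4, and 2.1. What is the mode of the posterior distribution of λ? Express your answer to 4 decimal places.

The Exponential(rate=λ) likelihood is ∝ λ^n e^(−λΣtᵢ). Here n = 5 and Σtᵢ = 7.1 + 2.7 + 4.1 + 11.4 + 2.1 = 27.4.
Posterior ∝ λ^7e^(−1λ) · λ^5e^(−27.4λ) = λ^12e^(−28.4λ), i.e. Gamma(13, 28.4).
Mode = (a−1)/b = 12/28.4 ≈ 0.4225.

λ̂_MAP = 0.4225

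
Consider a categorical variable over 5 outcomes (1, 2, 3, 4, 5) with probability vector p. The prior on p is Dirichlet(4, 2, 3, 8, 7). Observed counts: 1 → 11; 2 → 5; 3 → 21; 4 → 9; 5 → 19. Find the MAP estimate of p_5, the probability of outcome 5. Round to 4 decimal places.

The posterior is Dirichlet(αᵢ + nᵢ) = Dirichlet(15, 7, 24, 17, 26).
For a Dirichlet(a₁,…,a_K) with all aᵢ > 1, the mode has j-th component (aⱼ − 1)/(Σaᵢ − K).
Here Σaᵢ = 89 and K = 5, so p_5 = (26 − 1)/(89 − 5) = 25/84 ≈ 0.2976.

MAP estimate: 0.2976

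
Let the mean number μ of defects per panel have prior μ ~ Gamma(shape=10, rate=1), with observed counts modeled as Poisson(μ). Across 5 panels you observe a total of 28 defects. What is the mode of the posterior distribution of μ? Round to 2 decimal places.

μ̂_MAP = 6.17

Σxᵢ = 28, n = 5.
Posterior ∝ μ^9e^(−1μ) · μ^28e^(−5μ) = μ^37e^(−6μ), i.e. Gamma(shape=38, rate=6).
The mode of a Gamma(a, b) with a ≥ 1 (shape–rate) is (a−1)/b = 37/6 ≈ 6.17.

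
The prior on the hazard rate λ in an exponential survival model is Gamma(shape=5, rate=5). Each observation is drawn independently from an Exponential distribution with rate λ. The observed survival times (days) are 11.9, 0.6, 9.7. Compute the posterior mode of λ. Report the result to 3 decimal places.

λ̂_MAP = 0.257

The Exponential(rate=λ) likelihood is ∝ λ^n e^(−λΣtᵢ). Here n = 3 and Σtᵢ = 11.9 + 0.6 + 9.7 = 22.2.
Posterior ∝ λ^4e^(−5λ) · λ^3e^(−22.2λ) = λ^7e^(−27.2λ), i.e. Gamma(8, 27.2).
Mode = (a−1)/b = 7/27.2 ≈ 0.257.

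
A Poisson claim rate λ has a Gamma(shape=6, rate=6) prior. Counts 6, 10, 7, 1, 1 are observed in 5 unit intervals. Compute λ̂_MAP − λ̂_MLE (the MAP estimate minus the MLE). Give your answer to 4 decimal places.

Σxᵢ = 25. Posterior is Gamma(31, 11); MAP = (31−1)/11 = 30/11 ≈ 2.72727.
MLE = x̄ = 25/5 ≈ 5.00000.
Difference = 30/11 − 25/5 = -25/11 ≈ -2.2727.

MAP − MLE = -2.2727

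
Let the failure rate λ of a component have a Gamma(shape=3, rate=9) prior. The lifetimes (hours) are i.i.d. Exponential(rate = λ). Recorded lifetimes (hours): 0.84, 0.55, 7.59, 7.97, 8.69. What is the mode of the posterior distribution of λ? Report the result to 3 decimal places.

λ̂_MAP = 0.202

The Exponential(rate=λ) likelihood is ∝ λ^n e^(−λΣtᵢ). Here n = 5 and Σtᵢ = 0.84 + 0.55 + 7.59 + 7.97 + 8.69 = 25.64.
Posterior ∝ λ^2e^(−9λ) · λ^5e^(−25.64λ) = λ^7e^(−34.64λ), i.e. Gamma(8, 34.64).
Mode = (a−1)/b = 7/34.64 ≈ 0.202.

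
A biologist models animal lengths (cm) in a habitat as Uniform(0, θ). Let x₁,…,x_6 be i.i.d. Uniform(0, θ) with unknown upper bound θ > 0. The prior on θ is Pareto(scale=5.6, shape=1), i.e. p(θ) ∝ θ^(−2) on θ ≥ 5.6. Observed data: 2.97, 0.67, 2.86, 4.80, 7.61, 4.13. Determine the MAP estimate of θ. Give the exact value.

The Uniform(0, θ) likelihood is θ^(−n) for θ ≥ max(xᵢ), zero otherwise. Here max(xᵢ) = 7.61.
Posterior ∝ θ^(−2) · θ^(−6) = θ^(−8) on θ ≥ max(5.6, 7.61) = 7.61.
This density is strictly decreasing in θ, so the posterior mode lies at the lower boundary of the support.

θ̂_MAP = 7.61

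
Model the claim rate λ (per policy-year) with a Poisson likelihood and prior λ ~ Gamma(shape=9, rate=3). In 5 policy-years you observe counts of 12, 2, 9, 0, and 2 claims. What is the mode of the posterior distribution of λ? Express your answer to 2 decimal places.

Σxᵢ = 12+2+9+0+2 = 25, with n = 5.
Posterior ∝ λ^8e^(−3λ) · λ^25e^(−5λ) = λ^33e^(−8λ), i.e. Gamma(shape=34, rate=8).
The mode of a Gamma(a, b) with a ≥ 1 (shape–rate) is (a−1)/b = 33/8 ≈ 4.13.

λ̂_MAP = 4.13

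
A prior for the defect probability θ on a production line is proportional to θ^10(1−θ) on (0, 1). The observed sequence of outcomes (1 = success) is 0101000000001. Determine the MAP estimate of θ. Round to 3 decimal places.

The prior density ∝ θ^10(1−θ)^1 is the kernel of Beta(11, 2).
Data: 3 successes in 13 trials (from the sequence). The binomial likelihood contributes θ^3(1−θ)^10, so the posterior is Beta(11+3, 2+10) = Beta(14, 12).
For Beta(a, b) with a, b > 1 the mode is (a−1)/(a+b−2) = 13/24 ≈ 0.542.

θ̂_MAP = 0.542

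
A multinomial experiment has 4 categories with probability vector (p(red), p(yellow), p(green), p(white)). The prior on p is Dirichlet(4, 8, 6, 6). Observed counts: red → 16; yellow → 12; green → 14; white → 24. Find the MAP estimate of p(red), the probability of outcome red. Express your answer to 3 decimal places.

MAP estimate of p(red) = 0.221

The posterior is Dirichlet(αᵢ + nᵢ) = Dirichlet(20, 20, 20, 30).
For a Dirichlet(a₁,…,a_K) with all aᵢ > 1, the mode has j-th component (aⱼ − 1)/(Σaᵢ − K).
Here Σaᵢ = 90 and K = 4, so p(red) = (20 − 1)/(90 − 4) = 19/86 ≈ 0.221.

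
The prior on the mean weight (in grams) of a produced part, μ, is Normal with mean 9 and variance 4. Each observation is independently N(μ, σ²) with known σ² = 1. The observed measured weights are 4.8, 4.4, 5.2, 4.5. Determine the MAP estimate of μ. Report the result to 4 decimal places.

μ̂_MAP = 4.9765

n = 4; x̄ = (4.8 + 4.4 + 5.2 + 4.5)/4 = 18.9/4 = 4.725.
For a Normal prior and Normal likelihood with known variance, the posterior is Normal; its mode equals its mean, the precision-weighted average.
Prior precision 1/σ₀² = 1/4 = 0.25; data precision n/σ² = 4/1 = 4.
μ̂ = (0.25·9 + 4·4.725) / (0.25 + 4) = 21.15/4.25 = 423/85 ≈ 4.9765.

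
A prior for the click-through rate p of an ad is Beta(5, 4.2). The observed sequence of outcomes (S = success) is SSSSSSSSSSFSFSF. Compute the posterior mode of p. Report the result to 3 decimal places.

p̂_MAP = 0.721

Prior: Beta(5, 4.2).
Data: 12 successes in 15 trials (from the sequence). The binomial likelihood contributes p^12(1−p)^3, so the posterior is Beta(5+12, 4.2+3) = Beta(17, 7.2).
For Beta(a, b) with a, b > 1 the mode is (a−1)/(a+b−2) = 16/22.2 ≈ 0.721.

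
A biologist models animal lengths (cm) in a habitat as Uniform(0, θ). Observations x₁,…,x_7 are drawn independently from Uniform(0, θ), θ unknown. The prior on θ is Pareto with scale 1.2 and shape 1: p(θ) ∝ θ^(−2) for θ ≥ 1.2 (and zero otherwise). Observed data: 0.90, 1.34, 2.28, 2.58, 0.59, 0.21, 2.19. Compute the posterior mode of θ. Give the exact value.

θ̂_MAP = 2.58

The Uniform(0, θ) likelihood is θ^(−n) for θ ≥ max(xᵢ), zero otherwise. Here max(xᵢ) = 2.58.
Posterior ∝ θ^(−2) · θ^(−7) = θ^(−9) on θ ≥ max(1.2, 2.58) = 2.58.
This density is strictly decreasing in θ, so the posterior mode lies at the lower boundary of the support.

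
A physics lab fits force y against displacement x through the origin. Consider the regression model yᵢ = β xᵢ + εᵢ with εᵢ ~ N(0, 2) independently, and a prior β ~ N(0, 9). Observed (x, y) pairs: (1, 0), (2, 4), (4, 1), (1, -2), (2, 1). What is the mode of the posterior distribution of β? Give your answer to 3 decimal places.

β̂_MAP = 0.458

log p(β | y) = −Σ(yᵢ − βxᵢ)²/(2·2) − β²/(2·9) + const.
Setting the derivative to zero: Σxᵢ(yᵢ − βxᵢ)/2 − β/9 = 0, so β = Σxᵢyᵢ / (Σxᵢ² + σ²/τ²).
Σxᵢyᵢ = 1·0 + 2·4 + 4·1 + 1·(-2) + 2·1 = 12; Σxᵢ² = 26; σ²/τ² = 2/9.
β̂_MAP = 12 / (26 + 2/9) = 12/(236/9) = 27/59 ≈ 0.458.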